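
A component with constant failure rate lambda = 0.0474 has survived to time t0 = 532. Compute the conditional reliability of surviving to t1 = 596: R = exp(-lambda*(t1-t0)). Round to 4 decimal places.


lambda = 0.0474
t0 = 532, t1 = 596
t1 - t0 = 64
lambda * (t1-t0) = 0.0474 * 64 = 3.0336
R = exp(-3.0336)
R = 0.0481

0.0481


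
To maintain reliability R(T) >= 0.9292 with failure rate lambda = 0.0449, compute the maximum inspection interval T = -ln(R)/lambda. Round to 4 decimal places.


R_target = 0.9292
lambda = 0.0449
-ln(0.9292) = 0.0734
T = 0.0734 / 0.0449
T = 1.6354

1.6354


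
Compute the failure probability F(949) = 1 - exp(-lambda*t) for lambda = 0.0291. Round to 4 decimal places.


lambda = 0.0291, t = 949
lambda * t = 27.6159
exp(-27.6159) = 0.0
F(t) = 1 - 0.0
F(t) = 1.0

1.0


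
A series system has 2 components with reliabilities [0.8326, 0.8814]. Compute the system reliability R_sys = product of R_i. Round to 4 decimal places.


Components: [0.8326, 0.8814]
After component 1 (R=0.8326): product = 0.8326
After component 2 (R=0.8814): product = 0.7339
R_sys = 0.7339

0.7339


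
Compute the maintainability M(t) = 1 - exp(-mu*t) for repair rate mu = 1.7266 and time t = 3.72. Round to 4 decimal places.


mu = 1.7266, t = 3.72
mu * t = 1.7266 * 3.72 = 6.423
exp(-6.423) = 0.0016
M(t) = 1 - 0.0016
M(t) = 0.9984

0.9984


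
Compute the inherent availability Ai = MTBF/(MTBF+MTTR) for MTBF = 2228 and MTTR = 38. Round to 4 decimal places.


MTBF = 2228
MTTR = 38
MTBF + MTTR = 2266
Ai = 2228 / 2266
Ai = 0.9832

0.9832


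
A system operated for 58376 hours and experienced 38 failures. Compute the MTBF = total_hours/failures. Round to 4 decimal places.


total_hours = 58376
failures = 38
MTBF = 58376 / 38
MTBF = 1536.2105

1536.2105


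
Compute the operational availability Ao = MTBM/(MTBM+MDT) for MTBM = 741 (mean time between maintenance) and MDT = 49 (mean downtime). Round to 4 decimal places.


MTBM = 741
MDT = 49
MTBM + MDT = 790
Ao = 741 / 790
Ao = 0.938

0.938


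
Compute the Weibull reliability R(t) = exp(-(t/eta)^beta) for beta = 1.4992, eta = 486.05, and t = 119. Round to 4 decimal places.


beta = 1.4992, eta = 486.05, t = 119
t/eta = 119 / 486.05 = 0.2448
(t/eta)^beta = 0.2448^1.4992 = 0.1213
R(t) = exp(-0.1213)
R(t) = 0.8858

0.8858


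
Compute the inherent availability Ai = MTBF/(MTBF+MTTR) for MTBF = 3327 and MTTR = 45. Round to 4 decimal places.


MTBF = 3327
MTTR = 45
MTBF + MTTR = 3372
Ai = 3327 / 3372
Ai = 0.9867

0.9867


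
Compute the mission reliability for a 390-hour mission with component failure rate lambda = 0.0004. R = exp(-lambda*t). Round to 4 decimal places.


lambda = 0.0004
mission_time = 390
lambda * t = 0.0004 * 390 = 0.156
R = exp(-0.156)
R = 0.8556

0.8556


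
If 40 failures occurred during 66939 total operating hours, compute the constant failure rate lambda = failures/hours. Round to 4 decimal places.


failures = 40
total_hours = 66939
lambda = 40 / 66939
lambda = 0.0006

0.0006


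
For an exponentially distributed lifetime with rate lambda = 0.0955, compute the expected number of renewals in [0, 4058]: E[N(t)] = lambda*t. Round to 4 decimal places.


lambda = 0.0955
t = 4058
E[N(t)] = lambda * t
E[N(t)] = 0.0955 * 4058
E[N(t)] = 387.539

387.539


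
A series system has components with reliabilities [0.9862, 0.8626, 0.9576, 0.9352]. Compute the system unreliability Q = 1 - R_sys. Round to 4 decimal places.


Components: [0.9862, 0.8626, 0.9576, 0.9352]
After component 1: product = 0.9862
After component 2: product = 0.8507
After component 3: product = 0.8146
After component 4: product = 0.7618
R_sys = 0.7618
Q = 1 - 0.7618 = 0.2382

0.2382


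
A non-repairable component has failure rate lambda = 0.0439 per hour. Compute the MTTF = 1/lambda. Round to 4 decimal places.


lambda = 0.0439
MTTF = 1 / 0.0439
MTTF = 22.779

22.779


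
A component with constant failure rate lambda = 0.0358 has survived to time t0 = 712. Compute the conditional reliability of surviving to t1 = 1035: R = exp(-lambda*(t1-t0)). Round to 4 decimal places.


lambda = 0.0358
t0 = 712, t1 = 1035
t1 - t0 = 323
lambda * (t1-t0) = 0.0358 * 323 = 11.5634
R = exp(-11.5634)
R = 0.0

0.0


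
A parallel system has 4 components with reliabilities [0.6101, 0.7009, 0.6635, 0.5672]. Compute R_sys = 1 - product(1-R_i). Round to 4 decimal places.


Components: [0.6101, 0.7009, 0.6635, 0.5672]
(1 - 0.6101) = 0.3899, running product = 0.3899
(1 - 0.7009) = 0.2991, running product = 0.1166
(1 - 0.6635) = 0.3365, running product = 0.0392
(1 - 0.5672) = 0.4328, running product = 0.017
Product of (1-R_i) = 0.017
R_sys = 1 - 0.017 = 0.983

0.983


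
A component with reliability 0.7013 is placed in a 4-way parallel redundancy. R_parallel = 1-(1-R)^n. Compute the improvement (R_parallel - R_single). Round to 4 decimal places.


R_single = 0.7013, n = 4
1 - R_single = 0.2987
(1 - R_single)^n = 0.2987^4 = 0.008
R_parallel = 1 - 0.008 = 0.992
Improvement = 0.992 - 0.7013
Improvement = 0.2907

0.2907


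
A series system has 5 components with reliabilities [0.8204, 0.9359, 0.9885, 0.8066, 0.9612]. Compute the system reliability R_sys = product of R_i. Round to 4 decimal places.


Components: [0.8204, 0.9359, 0.9885, 0.8066, 0.9612]
After component 1 (R=0.8204): product = 0.8204
After component 2 (R=0.9359): product = 0.7678
After component 3 (R=0.9885): product = 0.759
After component 4 (R=0.8066): product = 0.6122
After component 5 (R=0.9612): product = 0.5884
R_sys = 0.5884

0.5884


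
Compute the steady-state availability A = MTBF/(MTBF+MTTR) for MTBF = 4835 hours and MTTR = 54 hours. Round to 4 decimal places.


MTBF = 4835
MTTR = 54
MTBF + MTTR = 4889
A = 4835 / 4889
A = 0.989

0.989


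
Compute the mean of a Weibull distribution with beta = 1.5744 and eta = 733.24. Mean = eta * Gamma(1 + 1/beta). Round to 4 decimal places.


beta = 1.5744, eta = 733.24
1/beta = 0.6352
1 + 1/beta = 1.6352
Gamma(1.6352) = 0.898
Mean = 733.24 * 0.898
Mean = 658.4174

658.4174


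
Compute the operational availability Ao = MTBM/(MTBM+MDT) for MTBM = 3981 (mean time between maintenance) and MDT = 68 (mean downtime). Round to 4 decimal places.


MTBM = 3981
MDT = 68
MTBM + MDT = 4049
Ao = 3981 / 4049
Ao = 0.9832

0.9832


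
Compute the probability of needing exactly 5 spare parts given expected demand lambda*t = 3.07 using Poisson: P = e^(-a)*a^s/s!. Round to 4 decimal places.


a = 3.07, s = 5
e^(-a) = e^(-3.07) = 0.0464
a^s = 3.07^5 = 272.7042
s! = 120
P = 0.0464 * 272.7042 / 120
P = 0.1055

0.1055


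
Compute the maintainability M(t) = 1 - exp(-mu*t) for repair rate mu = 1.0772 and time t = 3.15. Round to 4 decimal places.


mu = 1.0772, t = 3.15
mu * t = 1.0772 * 3.15 = 3.3932
exp(-3.3932) = 0.0336
M(t) = 1 - 0.0336
M(t) = 0.9664

0.9664


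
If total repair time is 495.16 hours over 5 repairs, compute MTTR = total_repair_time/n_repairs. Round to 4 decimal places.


total_repair_time = 495.16
n_repairs = 5
MTTR = 495.16 / 5
MTTR = 99.032

99.032


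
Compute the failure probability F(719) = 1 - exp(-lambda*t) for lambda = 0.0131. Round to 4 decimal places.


lambda = 0.0131, t = 719
lambda * t = 9.4189
exp(-9.4189) = 0.0001
F(t) = 1 - 0.0001
F(t) = 0.9999

0.9999


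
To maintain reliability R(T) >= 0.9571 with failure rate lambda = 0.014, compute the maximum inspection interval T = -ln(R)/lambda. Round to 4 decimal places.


R_target = 0.9571
lambda = 0.014
-ln(0.9571) = 0.0438
T = 0.0438 / 0.014
T = 3.132

3.132


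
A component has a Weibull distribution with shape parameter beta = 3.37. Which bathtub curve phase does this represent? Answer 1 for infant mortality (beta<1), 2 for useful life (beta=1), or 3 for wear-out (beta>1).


beta = 3.37
Compare beta to 1:
beta < 1 => infant mortality (phase 1)
beta = 1 => useful life (phase 2)
beta > 1 => wear-out (phase 3)
Since beta = 3.37, this is wear-out (increasing failure rate)
Phase = 3

3


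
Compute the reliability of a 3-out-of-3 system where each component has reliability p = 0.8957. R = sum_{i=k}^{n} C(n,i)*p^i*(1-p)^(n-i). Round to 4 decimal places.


k = 3, n = 3, p = 0.8957
i=3: C(3,3)=1 * 0.8957^3 * 0.1043^0 = 0.7186
R = sum of terms = 0.7186

0.7186


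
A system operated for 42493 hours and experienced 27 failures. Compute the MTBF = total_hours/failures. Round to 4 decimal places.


total_hours = 42493
failures = 27
MTBF = 42493 / 27
MTBF = 1573.8148

1573.8148


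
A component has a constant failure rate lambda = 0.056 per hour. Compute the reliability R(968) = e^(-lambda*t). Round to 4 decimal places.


lambda = 0.056
t = 968
lambda * t = 54.208
R(t) = e^(-54.208)
R(t) = 0.0

0.0


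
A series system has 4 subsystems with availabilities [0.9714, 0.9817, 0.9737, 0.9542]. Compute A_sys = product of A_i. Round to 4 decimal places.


Subsystems: [0.9714, 0.9817, 0.9737, 0.9542]
After subsystem 1 (A=0.9714): product = 0.9714
After subsystem 2 (A=0.9817): product = 0.9536
After subsystem 3 (A=0.9737): product = 0.9285
After subsystem 4 (A=0.9542): product = 0.886
A_sys = 0.886

0.886


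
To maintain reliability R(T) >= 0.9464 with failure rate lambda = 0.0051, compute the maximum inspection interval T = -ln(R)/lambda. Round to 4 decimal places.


R_target = 0.9464
lambda = 0.0051
-ln(0.9464) = 0.0551
T = 0.0551 / 0.0051
T = 10.802

10.802


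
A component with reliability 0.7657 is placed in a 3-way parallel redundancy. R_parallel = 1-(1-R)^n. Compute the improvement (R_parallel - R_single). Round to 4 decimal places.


R_single = 0.7657, n = 3
1 - R_single = 0.2343
(1 - R_single)^n = 0.2343^3 = 0.0129
R_parallel = 1 - 0.0129 = 0.9871
Improvement = 0.9871 - 0.7657
Improvement = 0.2214

0.2214


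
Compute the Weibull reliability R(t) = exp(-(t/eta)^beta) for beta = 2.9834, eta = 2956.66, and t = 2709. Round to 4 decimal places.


beta = 2.9834, eta = 2956.66, t = 2709
t/eta = 2709 / 2956.66 = 0.9162
(t/eta)^beta = 0.9162^2.9834 = 0.7703
R(t) = exp(-0.7703)
R(t) = 0.4629

0.4629


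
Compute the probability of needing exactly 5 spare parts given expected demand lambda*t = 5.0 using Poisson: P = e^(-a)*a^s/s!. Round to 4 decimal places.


a = 5.0, s = 5
e^(-a) = e^(-5.0) = 0.0067
a^s = 5.0^5 = 3125.0
s! = 120
P = 0.0067 * 3125.0 / 120
P = 0.1755

0.1755


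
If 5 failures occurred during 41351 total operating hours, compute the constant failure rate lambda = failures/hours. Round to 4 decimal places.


failures = 5
total_hours = 41351
lambda = 5 / 41351
lambda = 0.0001

0.0001


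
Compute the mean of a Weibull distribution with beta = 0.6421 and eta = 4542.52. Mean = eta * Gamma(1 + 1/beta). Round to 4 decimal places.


beta = 0.6421, eta = 4542.52
1/beta = 1.5574
1 + 1/beta = 2.5574
Gamma(2.5574) = 1.3852
Mean = 4542.52 * 1.3852
Mean = 6292.2518

6292.2518


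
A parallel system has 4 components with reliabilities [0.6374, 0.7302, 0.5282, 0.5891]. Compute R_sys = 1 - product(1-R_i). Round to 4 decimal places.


Components: [0.6374, 0.7302, 0.5282, 0.5891]
(1 - 0.6374) = 0.3626, running product = 0.3626
(1 - 0.7302) = 0.2698, running product = 0.0978
(1 - 0.5282) = 0.4718, running product = 0.0462
(1 - 0.5891) = 0.4109, running product = 0.019
Product of (1-R_i) = 0.019
R_sys = 1 - 0.019 = 0.981

0.981


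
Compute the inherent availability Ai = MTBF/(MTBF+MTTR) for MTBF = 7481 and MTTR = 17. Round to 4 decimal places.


MTBF = 7481
MTTR = 17
MTBF + MTTR = 7498
Ai = 7481 / 7498
Ai = 0.9977

0.9977


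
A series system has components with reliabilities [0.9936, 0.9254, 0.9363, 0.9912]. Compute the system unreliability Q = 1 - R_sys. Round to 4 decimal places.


Components: [0.9936, 0.9254, 0.9363, 0.9912]
After component 1: product = 0.9936
After component 2: product = 0.9195
After component 3: product = 0.8609
After component 4: product = 0.8533
R_sys = 0.8533
Q = 1 - 0.8533 = 0.1467

0.1467


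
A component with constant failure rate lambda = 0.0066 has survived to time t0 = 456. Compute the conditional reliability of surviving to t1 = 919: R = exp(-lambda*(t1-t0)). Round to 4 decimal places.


lambda = 0.0066
t0 = 456, t1 = 919
t1 - t0 = 463
lambda * (t1-t0) = 0.0066 * 463 = 3.0558
R = exp(-3.0558)
R = 0.0471

0.0471


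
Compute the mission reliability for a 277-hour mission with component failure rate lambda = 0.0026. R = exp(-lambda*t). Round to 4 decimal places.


lambda = 0.0026
mission_time = 277
lambda * t = 0.0026 * 277 = 0.7202
R = exp(-0.7202)
R = 0.4867

0.4867


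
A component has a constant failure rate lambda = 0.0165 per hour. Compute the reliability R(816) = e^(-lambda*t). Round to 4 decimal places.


lambda = 0.0165
t = 816
lambda * t = 13.464
R(t) = e^(-13.464)
R(t) = 0.0

0.0


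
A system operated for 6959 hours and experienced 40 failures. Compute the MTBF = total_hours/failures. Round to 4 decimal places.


total_hours = 6959
failures = 40
MTBF = 6959 / 40
MTBF = 173.975

173.975


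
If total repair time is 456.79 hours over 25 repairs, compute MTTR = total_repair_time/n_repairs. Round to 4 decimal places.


total_repair_time = 456.79
n_repairs = 25
MTTR = 456.79 / 25
MTTR = 18.2716

18.2716


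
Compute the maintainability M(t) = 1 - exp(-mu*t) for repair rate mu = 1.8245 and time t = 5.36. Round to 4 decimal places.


mu = 1.8245, t = 5.36
mu * t = 1.8245 * 5.36 = 9.7793
exp(-9.7793) = 0.0001
M(t) = 1 - 0.0001
M(t) = 0.9999

0.9999


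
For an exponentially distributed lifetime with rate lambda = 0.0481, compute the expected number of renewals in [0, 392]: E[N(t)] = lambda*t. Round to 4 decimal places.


lambda = 0.0481
t = 392
E[N(t)] = lambda * t
E[N(t)] = 0.0481 * 392
E[N(t)] = 18.8552

18.8552


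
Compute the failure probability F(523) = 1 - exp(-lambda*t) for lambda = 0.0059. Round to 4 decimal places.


lambda = 0.0059, t = 523
lambda * t = 3.0857
exp(-3.0857) = 0.0457
F(t) = 1 - 0.0457
F(t) = 0.9543

0.9543


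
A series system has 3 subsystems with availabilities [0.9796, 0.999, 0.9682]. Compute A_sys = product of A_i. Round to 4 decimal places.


Subsystems: [0.9796, 0.999, 0.9682]
After subsystem 1 (A=0.9796): product = 0.9796
After subsystem 2 (A=0.999): product = 0.9786
After subsystem 3 (A=0.9682): product = 0.9475
A_sys = 0.9475

0.9475


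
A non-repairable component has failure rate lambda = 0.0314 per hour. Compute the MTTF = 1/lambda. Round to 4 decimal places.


lambda = 0.0314
MTTF = 1 / 0.0314
MTTF = 31.8471

31.8471


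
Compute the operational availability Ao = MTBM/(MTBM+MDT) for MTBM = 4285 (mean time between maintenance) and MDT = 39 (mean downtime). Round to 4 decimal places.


MTBM = 4285
MDT = 39
MTBM + MDT = 4324
Ao = 4285 / 4324
Ao = 0.991

0.991


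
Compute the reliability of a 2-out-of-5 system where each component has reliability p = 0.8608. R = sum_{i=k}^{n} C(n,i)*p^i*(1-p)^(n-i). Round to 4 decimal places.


k = 2, n = 5, p = 0.8608
i=2: C(5,2)=10 * 0.8608^2 * 0.1392^3 = 0.02
i=3: C(5,3)=10 * 0.8608^3 * 0.1392^2 = 0.1236
i=4: C(5,4)=5 * 0.8608^4 * 0.1392^1 = 0.3821
i=5: C(5,5)=1 * 0.8608^5 * 0.1392^0 = 0.4726
R = sum of terms = 0.9983

0.9983


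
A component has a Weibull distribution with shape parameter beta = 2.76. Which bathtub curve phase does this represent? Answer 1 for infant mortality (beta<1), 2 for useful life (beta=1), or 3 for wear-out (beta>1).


beta = 2.76
Compare beta to 1:
beta < 1 => infant mortality (phase 1)
beta = 1 => useful life (phase 2)
beta > 1 => wear-out (phase 3)
Since beta = 2.76, this is wear-out (increasing failure rate)
Phase = 3

3


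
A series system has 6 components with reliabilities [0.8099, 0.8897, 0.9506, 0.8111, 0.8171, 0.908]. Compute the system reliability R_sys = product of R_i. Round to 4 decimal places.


Components: [0.8099, 0.8897, 0.9506, 0.8111, 0.8171, 0.908]
After component 1 (R=0.8099): product = 0.8099
After component 2 (R=0.8897): product = 0.7206
After component 3 (R=0.9506): product = 0.685
After component 4 (R=0.8111): product = 0.5556
After component 5 (R=0.8171): product = 0.454
After component 6 (R=0.908): product = 0.4122
R_sys = 0.4122

0.4122


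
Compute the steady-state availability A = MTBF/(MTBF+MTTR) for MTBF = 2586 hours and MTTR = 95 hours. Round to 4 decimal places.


MTBF = 2586
MTTR = 95
MTBF + MTTR = 2681
A = 2586 / 2681
A = 0.9646

0.9646


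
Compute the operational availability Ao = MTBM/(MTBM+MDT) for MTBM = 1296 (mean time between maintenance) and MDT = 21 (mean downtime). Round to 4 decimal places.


MTBM = 1296
MDT = 21
MTBM + MDT = 1317
Ao = 1296 / 1317
Ao = 0.9841

0.9841


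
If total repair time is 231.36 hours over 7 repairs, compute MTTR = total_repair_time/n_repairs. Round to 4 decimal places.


total_repair_time = 231.36
n_repairs = 7
MTTR = 231.36 / 7
MTTR = 33.0514

33.0514


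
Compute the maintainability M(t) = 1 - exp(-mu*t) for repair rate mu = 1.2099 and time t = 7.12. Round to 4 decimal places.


mu = 1.2099, t = 7.12
mu * t = 1.2099 * 7.12 = 8.6145
exp(-8.6145) = 0.0002
M(t) = 1 - 0.0002
M(t) = 0.9998

0.9998


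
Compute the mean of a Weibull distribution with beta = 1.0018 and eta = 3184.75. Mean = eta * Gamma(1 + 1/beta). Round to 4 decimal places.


beta = 1.0018, eta = 3184.75
1/beta = 0.9982
1 + 1/beta = 1.9982
Gamma(1.9982) = 0.9992
Mean = 3184.75 * 0.9992
Mean = 3182.335

3182.335


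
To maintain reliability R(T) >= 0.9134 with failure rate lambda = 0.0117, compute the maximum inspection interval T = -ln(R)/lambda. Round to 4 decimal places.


R_target = 0.9134
lambda = 0.0117
-ln(0.9134) = 0.0906
T = 0.0906 / 0.0117
T = 7.742

7.742


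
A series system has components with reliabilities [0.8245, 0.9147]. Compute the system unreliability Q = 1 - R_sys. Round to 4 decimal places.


Components: [0.8245, 0.9147]
After component 1: product = 0.8245
After component 2: product = 0.7542
R_sys = 0.7542
Q = 1 - 0.7542 = 0.2458

0.2458


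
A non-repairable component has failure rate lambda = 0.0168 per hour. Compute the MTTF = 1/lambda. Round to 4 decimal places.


lambda = 0.0168
MTTF = 1 / 0.0168
MTTF = 59.5238

59.5238


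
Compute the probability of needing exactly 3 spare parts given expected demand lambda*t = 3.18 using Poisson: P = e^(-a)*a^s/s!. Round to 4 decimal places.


a = 3.18, s = 3
e^(-a) = e^(-3.18) = 0.0416
a^s = 3.18^3 = 32.1574
s! = 6
P = 0.0416 * 32.1574 / 6
P = 0.2229

0.2229


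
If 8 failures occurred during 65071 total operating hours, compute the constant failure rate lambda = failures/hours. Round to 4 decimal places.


failures = 8
total_hours = 65071
lambda = 8 / 65071
lambda = 0.0001

0.0001


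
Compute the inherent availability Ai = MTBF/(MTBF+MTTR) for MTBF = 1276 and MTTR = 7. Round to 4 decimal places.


MTBF = 1276
MTTR = 7
MTBF + MTTR = 1283
Ai = 1276 / 1283
Ai = 0.9945

0.9945


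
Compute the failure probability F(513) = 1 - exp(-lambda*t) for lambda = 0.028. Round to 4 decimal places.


lambda = 0.028, t = 513
lambda * t = 14.364
exp(-14.364) = 0.0
F(t) = 1 - 0.0
F(t) = 1.0

1.0


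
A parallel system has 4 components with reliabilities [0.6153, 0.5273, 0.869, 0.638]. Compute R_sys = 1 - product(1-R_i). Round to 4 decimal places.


Components: [0.6153, 0.5273, 0.869, 0.638]
(1 - 0.6153) = 0.3847, running product = 0.3847
(1 - 0.5273) = 0.4727, running product = 0.1818
(1 - 0.869) = 0.131, running product = 0.0238
(1 - 0.638) = 0.362, running product = 0.0086
Product of (1-R_i) = 0.0086
R_sys = 1 - 0.0086 = 0.9914

0.9914


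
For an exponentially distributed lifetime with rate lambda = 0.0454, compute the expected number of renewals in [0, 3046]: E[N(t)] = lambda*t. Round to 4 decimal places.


lambda = 0.0454
t = 3046
E[N(t)] = lambda * t
E[N(t)] = 0.0454 * 3046
E[N(t)] = 138.2884

138.2884


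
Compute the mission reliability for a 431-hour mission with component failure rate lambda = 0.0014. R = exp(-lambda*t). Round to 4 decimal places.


lambda = 0.0014
mission_time = 431
lambda * t = 0.0014 * 431 = 0.6034
R = exp(-0.6034)
R = 0.5469

0.5469


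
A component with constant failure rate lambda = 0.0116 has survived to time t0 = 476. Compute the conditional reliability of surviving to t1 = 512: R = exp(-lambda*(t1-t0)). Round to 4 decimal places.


lambda = 0.0116
t0 = 476, t1 = 512
t1 - t0 = 36
lambda * (t1-t0) = 0.0116 * 36 = 0.4176
R = exp(-0.4176)
R = 0.6586

0.6586


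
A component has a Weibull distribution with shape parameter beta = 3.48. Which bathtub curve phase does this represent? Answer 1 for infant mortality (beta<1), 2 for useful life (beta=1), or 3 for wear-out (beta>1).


beta = 3.48
Compare beta to 1:
beta < 1 => infant mortality (phase 1)
beta = 1 => useful life (phase 2)
beta > 1 => wear-out (phase 3)
Since beta = 3.48, this is wear-out (increasing failure rate)
Phase = 3

3


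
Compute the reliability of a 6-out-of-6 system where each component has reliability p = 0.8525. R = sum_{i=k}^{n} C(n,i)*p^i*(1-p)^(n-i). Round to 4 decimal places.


k = 6, n = 6, p = 0.8525
i=6: C(6,6)=1 * 0.8525^6 * 0.1475^0 = 0.3839
R = sum of terms = 0.3839

0.3839


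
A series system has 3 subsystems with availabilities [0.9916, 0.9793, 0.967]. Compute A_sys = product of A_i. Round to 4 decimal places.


Subsystems: [0.9916, 0.9793, 0.967]
After subsystem 1 (A=0.9916): product = 0.9916
After subsystem 2 (A=0.9793): product = 0.9711
After subsystem 3 (A=0.967): product = 0.939
A_sys = 0.939

0.939


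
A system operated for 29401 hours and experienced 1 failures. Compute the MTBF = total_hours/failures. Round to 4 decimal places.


total_hours = 29401
failures = 1
MTBF = 29401 / 1
MTBF = 29401.0

29401.0


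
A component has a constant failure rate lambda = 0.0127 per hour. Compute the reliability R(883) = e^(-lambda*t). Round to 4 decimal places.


lambda = 0.0127
t = 883
lambda * t = 11.2141
R(t) = e^(-11.2141)
R(t) = 0.0

0.0


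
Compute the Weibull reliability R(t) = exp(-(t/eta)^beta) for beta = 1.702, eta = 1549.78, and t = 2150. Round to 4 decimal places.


beta = 1.702, eta = 1549.78, t = 2150
t/eta = 2150 / 1549.78 = 1.3873
(t/eta)^beta = 1.3873^1.702 = 1.7457
R(t) = exp(-1.7457)
R(t) = 0.1745

0.1745


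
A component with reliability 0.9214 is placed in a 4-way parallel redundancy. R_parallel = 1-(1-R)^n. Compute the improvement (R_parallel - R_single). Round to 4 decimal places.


R_single = 0.9214, n = 4
1 - R_single = 0.0786
(1 - R_single)^n = 0.0786^4 = 0.0
R_parallel = 1 - 0.0 = 1.0
Improvement = 1.0 - 0.9214
Improvement = 0.0786

0.0786


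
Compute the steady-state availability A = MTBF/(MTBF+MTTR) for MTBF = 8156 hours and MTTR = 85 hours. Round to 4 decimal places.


MTBF = 8156
MTTR = 85
MTBF + MTTR = 8241
A = 8156 / 8241
A = 0.9897

0.9897


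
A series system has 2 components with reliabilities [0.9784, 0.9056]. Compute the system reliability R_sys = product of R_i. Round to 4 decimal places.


Components: [0.9784, 0.9056]
After component 1 (R=0.9784): product = 0.9784
After component 2 (R=0.9056): product = 0.886
R_sys = 0.886

0.886


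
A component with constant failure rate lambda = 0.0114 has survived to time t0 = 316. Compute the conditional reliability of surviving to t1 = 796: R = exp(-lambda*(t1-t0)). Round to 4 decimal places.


lambda = 0.0114
t0 = 316, t1 = 796
t1 - t0 = 480
lambda * (t1-t0) = 0.0114 * 480 = 5.472
R = exp(-5.472)
R = 0.0042

0.0042


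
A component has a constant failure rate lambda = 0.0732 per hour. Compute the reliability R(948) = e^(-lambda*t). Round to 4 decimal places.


lambda = 0.0732
t = 948
lambda * t = 69.3936
R(t) = e^(-69.3936)
R(t) = 0.0

0.0


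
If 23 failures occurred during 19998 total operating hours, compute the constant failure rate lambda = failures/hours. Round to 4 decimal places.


failures = 23
total_hours = 19998
lambda = 23 / 19998
lambda = 0.0012

0.0012


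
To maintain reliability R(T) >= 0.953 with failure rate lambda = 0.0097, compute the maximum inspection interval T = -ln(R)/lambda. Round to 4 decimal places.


R_target = 0.953
lambda = 0.0097
-ln(0.953) = 0.0481
T = 0.0481 / 0.0097
T = 4.9629

4.9629


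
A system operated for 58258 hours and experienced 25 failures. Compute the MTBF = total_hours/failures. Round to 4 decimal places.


total_hours = 58258
failures = 25
MTBF = 58258 / 25
MTBF = 2330.32

2330.32


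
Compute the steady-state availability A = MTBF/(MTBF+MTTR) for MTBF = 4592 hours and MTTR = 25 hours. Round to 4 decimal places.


MTBF = 4592
MTTR = 25
MTBF + MTTR = 4617
A = 4592 / 4617
A = 0.9946

0.9946


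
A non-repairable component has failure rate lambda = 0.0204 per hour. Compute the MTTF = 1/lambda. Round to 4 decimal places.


lambda = 0.0204
MTTF = 1 / 0.0204
MTTF = 49.0196

49.0196


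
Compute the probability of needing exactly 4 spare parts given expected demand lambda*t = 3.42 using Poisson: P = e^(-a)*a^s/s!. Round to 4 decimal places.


a = 3.42, s = 4
e^(-a) = e^(-3.42) = 0.0327
a^s = 3.42^4 = 136.8058
s! = 24
P = 0.0327 * 136.8058 / 24
P = 0.1865

0.1865


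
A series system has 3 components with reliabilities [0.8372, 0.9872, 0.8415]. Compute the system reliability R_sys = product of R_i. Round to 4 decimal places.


Components: [0.8372, 0.9872, 0.8415]
After component 1 (R=0.8372): product = 0.8372
After component 2 (R=0.9872): product = 0.8265
After component 3 (R=0.8415): product = 0.6955
R_sys = 0.6955

0.6955


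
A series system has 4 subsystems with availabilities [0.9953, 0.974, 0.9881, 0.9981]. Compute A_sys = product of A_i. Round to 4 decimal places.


Subsystems: [0.9953, 0.974, 0.9881, 0.9981]
After subsystem 1 (A=0.9953): product = 0.9953
After subsystem 2 (A=0.974): product = 0.9694
After subsystem 3 (A=0.9881): product = 0.9579
After subsystem 4 (A=0.9981): product = 0.9561
A_sys = 0.9561

0.9561


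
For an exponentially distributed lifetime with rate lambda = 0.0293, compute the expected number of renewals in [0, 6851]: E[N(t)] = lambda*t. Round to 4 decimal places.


lambda = 0.0293
t = 6851
E[N(t)] = lambda * t
E[N(t)] = 0.0293 * 6851
E[N(t)] = 200.7343

200.7343


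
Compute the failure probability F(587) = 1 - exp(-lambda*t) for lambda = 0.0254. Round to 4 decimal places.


lambda = 0.0254, t = 587
lambda * t = 14.9098
exp(-14.9098) = 0.0
F(t) = 1 - 0.0
F(t) = 1.0

1.0


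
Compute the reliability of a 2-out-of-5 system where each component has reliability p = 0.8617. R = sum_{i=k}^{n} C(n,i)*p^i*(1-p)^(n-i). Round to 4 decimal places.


k = 2, n = 5, p = 0.8617
i=2: C(5,2)=10 * 0.8617^2 * 0.1383^3 = 0.0196
i=3: C(5,3)=10 * 0.8617^3 * 0.1383^2 = 0.1224
i=4: C(5,4)=5 * 0.8617^4 * 0.1383^1 = 0.3813
i=5: C(5,5)=1 * 0.8617^5 * 0.1383^0 = 0.4751
R = sum of terms = 0.9984

0.9984


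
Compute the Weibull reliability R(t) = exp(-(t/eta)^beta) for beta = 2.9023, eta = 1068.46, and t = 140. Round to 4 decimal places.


beta = 2.9023, eta = 1068.46, t = 140
t/eta = 140 / 1068.46 = 0.131
(t/eta)^beta = 0.131^2.9023 = 0.0027
R(t) = exp(-0.0027)
R(t) = 0.9973

0.9973


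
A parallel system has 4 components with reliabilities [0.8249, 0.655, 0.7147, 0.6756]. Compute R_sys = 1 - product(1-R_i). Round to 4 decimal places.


Components: [0.8249, 0.655, 0.7147, 0.6756]
(1 - 0.8249) = 0.1751, running product = 0.1751
(1 - 0.655) = 0.345, running product = 0.0604
(1 - 0.7147) = 0.2853, running product = 0.0172
(1 - 0.6756) = 0.3244, running product = 0.0056
Product of (1-R_i) = 0.0056
R_sys = 1 - 0.0056 = 0.9944

0.9944


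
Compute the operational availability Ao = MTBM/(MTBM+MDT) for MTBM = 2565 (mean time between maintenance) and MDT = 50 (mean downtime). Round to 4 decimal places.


MTBM = 2565
MDT = 50
MTBM + MDT = 2615
Ao = 2565 / 2615
Ao = 0.9809

0.9809


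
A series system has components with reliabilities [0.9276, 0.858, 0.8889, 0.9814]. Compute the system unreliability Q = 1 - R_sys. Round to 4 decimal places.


Components: [0.9276, 0.858, 0.8889, 0.9814]
After component 1: product = 0.9276
After component 2: product = 0.7959
After component 3: product = 0.7075
After component 4: product = 0.6943
R_sys = 0.6943
Q = 1 - 0.6943 = 0.3057

0.3057


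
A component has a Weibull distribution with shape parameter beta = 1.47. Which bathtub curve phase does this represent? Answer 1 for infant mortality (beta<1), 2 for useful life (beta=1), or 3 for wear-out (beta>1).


beta = 1.47
Compare beta to 1:
beta < 1 => infant mortality (phase 1)
beta = 1 => useful life (phase 2)
beta > 1 => wear-out (phase 3)
Since beta = 1.47, this is wear-out (increasing failure rate)
Phase = 3

3


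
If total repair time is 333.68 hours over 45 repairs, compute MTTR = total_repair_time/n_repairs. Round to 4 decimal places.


total_repair_time = 333.68
n_repairs = 45
MTTR = 333.68 / 45
MTTR = 7.4151

7.4151


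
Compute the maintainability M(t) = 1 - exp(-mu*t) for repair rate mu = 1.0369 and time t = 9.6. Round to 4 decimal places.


mu = 1.0369, t = 9.6
mu * t = 1.0369 * 9.6 = 9.9542
exp(-9.9542) = 0.0
M(t) = 1 - 0.0
M(t) = 1.0

1.0


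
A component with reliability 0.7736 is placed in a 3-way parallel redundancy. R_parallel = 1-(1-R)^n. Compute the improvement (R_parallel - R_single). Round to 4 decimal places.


R_single = 0.7736, n = 3
1 - R_single = 0.2264
(1 - R_single)^n = 0.2264^3 = 0.0116
R_parallel = 1 - 0.0116 = 0.9884
Improvement = 0.9884 - 0.7736
Improvement = 0.2148

0.2148


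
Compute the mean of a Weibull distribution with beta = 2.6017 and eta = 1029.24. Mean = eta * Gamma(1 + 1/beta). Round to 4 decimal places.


beta = 2.6017, eta = 1029.24
1/beta = 0.3844
1 + 1/beta = 1.3844
Gamma(1.3844) = 0.8882
Mean = 1029.24 * 0.8882
Mean = 914.1995

914.1995


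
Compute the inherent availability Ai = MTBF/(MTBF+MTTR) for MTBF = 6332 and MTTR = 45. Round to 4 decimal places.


MTBF = 6332
MTTR = 45
MTBF + MTTR = 6377
Ai = 6332 / 6377
Ai = 0.9929

0.9929


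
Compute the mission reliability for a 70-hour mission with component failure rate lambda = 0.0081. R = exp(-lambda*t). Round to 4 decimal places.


lambda = 0.0081
mission_time = 70
lambda * t = 0.0081 * 70 = 0.567
R = exp(-0.567)
R = 0.5672

0.5672


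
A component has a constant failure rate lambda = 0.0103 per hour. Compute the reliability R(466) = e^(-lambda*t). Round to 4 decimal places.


lambda = 0.0103
t = 466
lambda * t = 4.7998
R(t) = e^(-4.7998)
R(t) = 0.0082

0.0082


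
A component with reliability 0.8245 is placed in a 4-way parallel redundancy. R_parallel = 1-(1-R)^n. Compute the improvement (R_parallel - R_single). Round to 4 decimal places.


R_single = 0.8245, n = 4
1 - R_single = 0.1755
(1 - R_single)^n = 0.1755^4 = 0.0009
R_parallel = 1 - 0.0009 = 0.9991
Improvement = 0.9991 - 0.8245
Improvement = 0.1746

0.1746


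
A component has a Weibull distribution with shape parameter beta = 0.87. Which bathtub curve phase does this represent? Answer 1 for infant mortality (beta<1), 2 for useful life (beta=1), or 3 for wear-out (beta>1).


beta = 0.87
Compare beta to 1:
beta < 1 => infant mortality (phase 1)
beta = 1 => useful life (phase 2)
beta > 1 => wear-out (phase 3)
Since beta = 0.87, this is infant mortality (decreasing failure rate)
Phase = 1

1


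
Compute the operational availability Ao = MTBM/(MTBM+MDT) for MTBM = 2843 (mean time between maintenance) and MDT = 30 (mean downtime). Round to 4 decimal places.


MTBM = 2843
MDT = 30
MTBM + MDT = 2873
Ao = 2843 / 2873
Ao = 0.9896

0.9896


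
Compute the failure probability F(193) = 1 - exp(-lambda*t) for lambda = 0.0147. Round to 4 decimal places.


lambda = 0.0147, t = 193
lambda * t = 2.8371
exp(-2.8371) = 0.0586
F(t) = 1 - 0.0586
F(t) = 0.9414

0.9414


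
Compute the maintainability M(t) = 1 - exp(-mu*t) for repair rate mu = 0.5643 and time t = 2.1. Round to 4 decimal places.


mu = 0.5643, t = 2.1
mu * t = 0.5643 * 2.1 = 1.185
exp(-1.185) = 0.3057
M(t) = 1 - 0.3057
M(t) = 0.6943

0.6943


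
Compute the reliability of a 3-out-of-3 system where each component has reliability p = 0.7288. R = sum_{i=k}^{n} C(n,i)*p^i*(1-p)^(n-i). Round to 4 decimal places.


k = 3, n = 3, p = 0.7288
i=3: C(3,3)=1 * 0.7288^3 * 0.2712^0 = 0.3871
R = sum of terms = 0.3871

0.3871


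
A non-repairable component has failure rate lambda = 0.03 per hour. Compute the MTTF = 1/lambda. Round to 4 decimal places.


lambda = 0.03
MTTF = 1 / 0.03
MTTF = 33.3333

33.3333


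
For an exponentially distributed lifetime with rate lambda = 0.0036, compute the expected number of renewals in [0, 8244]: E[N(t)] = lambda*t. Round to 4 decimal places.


lambda = 0.0036
t = 8244
E[N(t)] = lambda * t
E[N(t)] = 0.0036 * 8244
E[N(t)] = 29.6784

29.6784


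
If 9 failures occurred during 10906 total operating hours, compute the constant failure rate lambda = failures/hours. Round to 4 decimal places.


failures = 9
total_hours = 10906
lambda = 9 / 10906
lambda = 0.0008

0.0008


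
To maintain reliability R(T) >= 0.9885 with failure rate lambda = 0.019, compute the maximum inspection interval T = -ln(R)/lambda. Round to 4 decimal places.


R_target = 0.9885
lambda = 0.019
-ln(0.9885) = 0.0116
T = 0.0116 / 0.019
T = 0.6088

0.6088


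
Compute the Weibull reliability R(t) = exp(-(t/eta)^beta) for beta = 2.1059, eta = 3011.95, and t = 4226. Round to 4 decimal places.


beta = 2.1059, eta = 3011.95, t = 4226
t/eta = 4226 / 3011.95 = 1.4031
(t/eta)^beta = 1.4031^2.1059 = 2.0405
R(t) = exp(-2.0405)
R(t) = 0.13

0.13


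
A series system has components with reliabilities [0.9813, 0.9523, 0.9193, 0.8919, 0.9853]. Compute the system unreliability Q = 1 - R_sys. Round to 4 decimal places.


Components: [0.9813, 0.9523, 0.9193, 0.8919, 0.9853]
After component 1: product = 0.9813
After component 2: product = 0.9345
After component 3: product = 0.8591
After component 4: product = 0.7662
After component 5: product = 0.7549
R_sys = 0.7549
Q = 1 - 0.7549 = 0.2451

0.2451


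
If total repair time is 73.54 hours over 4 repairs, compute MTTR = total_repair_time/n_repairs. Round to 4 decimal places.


total_repair_time = 73.54
n_repairs = 4
MTTR = 73.54 / 4
MTTR = 18.385

18.385


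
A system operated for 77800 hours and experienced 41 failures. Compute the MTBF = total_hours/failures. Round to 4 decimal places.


total_hours = 77800
failures = 41
MTBF = 77800 / 41
MTBF = 1897.561

1897.561


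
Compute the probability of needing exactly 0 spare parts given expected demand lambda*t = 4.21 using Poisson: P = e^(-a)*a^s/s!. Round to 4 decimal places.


a = 4.21, s = 0
e^(-a) = e^(-4.21) = 0.0148
a^s = 4.21^0 = 1.0
s! = 1
P = 0.0148 * 1.0 / 1
P = 0.0148

0.0148


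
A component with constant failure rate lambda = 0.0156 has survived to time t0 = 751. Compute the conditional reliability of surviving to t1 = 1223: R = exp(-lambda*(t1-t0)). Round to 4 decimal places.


lambda = 0.0156
t0 = 751, t1 = 1223
t1 - t0 = 472
lambda * (t1-t0) = 0.0156 * 472 = 7.3632
R = exp(-7.3632)
R = 0.0006

0.0006


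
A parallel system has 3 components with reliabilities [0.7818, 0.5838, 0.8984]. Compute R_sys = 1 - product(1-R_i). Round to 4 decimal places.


Components: [0.7818, 0.5838, 0.8984]
(1 - 0.7818) = 0.2182, running product = 0.2182
(1 - 0.5838) = 0.4162, running product = 0.0908
(1 - 0.8984) = 0.1016, running product = 0.0092
Product of (1-R_i) = 0.0092
R_sys = 1 - 0.0092 = 0.9908

0.9908


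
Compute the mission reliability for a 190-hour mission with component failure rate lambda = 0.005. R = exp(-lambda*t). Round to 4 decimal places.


lambda = 0.005
mission_time = 190
lambda * t = 0.005 * 190 = 0.95
R = exp(-0.95)
R = 0.3867

0.3867


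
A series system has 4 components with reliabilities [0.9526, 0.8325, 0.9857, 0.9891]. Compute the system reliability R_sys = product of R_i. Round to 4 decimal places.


Components: [0.9526, 0.8325, 0.9857, 0.9891]
After component 1 (R=0.9526): product = 0.9526
After component 2 (R=0.8325): product = 0.793
After component 3 (R=0.9857): product = 0.7817
After component 4 (R=0.9891): product = 0.7732
R_sys = 0.7732

0.7732


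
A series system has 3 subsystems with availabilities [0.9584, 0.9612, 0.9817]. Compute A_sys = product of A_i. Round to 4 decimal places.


Subsystems: [0.9584, 0.9612, 0.9817]
After subsystem 1 (A=0.9584): product = 0.9584
After subsystem 2 (A=0.9612): product = 0.9212
After subsystem 3 (A=0.9817): product = 0.9044
A_sys = 0.9044

0.9044


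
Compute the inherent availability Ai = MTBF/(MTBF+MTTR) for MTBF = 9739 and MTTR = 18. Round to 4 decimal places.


MTBF = 9739
MTTR = 18
MTBF + MTTR = 9757
Ai = 9739 / 9757
Ai = 0.9982

0.9982


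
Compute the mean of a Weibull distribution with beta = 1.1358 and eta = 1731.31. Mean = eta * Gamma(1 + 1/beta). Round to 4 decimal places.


beta = 1.1358, eta = 1731.31
1/beta = 0.8804
1 + 1/beta = 1.8804
Gamma(1.8804) = 0.9552
Mean = 1731.31 * 0.9552
Mean = 1653.771

1653.771


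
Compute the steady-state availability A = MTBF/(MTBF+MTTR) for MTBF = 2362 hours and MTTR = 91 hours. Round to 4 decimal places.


MTBF = 2362
MTTR = 91
MTBF + MTTR = 2453
A = 2362 / 2453
A = 0.9629

0.9629


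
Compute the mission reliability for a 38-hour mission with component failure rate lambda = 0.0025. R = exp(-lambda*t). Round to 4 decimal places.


lambda = 0.0025
mission_time = 38
lambda * t = 0.0025 * 38 = 0.095
R = exp(-0.095)
R = 0.9094

0.9094


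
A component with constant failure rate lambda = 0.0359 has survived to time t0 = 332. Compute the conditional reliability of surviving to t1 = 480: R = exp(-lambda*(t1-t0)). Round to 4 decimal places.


lambda = 0.0359
t0 = 332, t1 = 480
t1 - t0 = 148
lambda * (t1-t0) = 0.0359 * 148 = 5.3132
R = exp(-5.3132)
R = 0.0049

0.0049


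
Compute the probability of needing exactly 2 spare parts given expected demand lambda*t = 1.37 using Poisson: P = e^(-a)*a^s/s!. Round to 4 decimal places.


a = 1.37, s = 2
e^(-a) = e^(-1.37) = 0.2541
a^s = 1.37^2 = 1.8769
s! = 2
P = 0.2541 * 1.8769 / 2
P = 0.2385

0.2385


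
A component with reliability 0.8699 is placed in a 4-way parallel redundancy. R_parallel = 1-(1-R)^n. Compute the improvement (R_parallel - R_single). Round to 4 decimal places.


R_single = 0.8699, n = 4
1 - R_single = 0.1301
(1 - R_single)^n = 0.1301^4 = 0.0003
R_parallel = 1 - 0.0003 = 0.9997
Improvement = 0.9997 - 0.8699
Improvement = 0.1298

0.1298


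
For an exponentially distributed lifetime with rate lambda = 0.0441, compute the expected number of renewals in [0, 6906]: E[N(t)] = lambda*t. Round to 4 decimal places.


lambda = 0.0441
t = 6906
E[N(t)] = lambda * t
E[N(t)] = 0.0441 * 6906
E[N(t)] = 304.5546

304.5546


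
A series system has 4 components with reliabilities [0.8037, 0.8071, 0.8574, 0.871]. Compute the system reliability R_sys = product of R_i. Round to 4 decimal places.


Components: [0.8037, 0.8071, 0.8574, 0.871]
After component 1 (R=0.8037): product = 0.8037
After component 2 (R=0.8071): product = 0.6487
After component 3 (R=0.8574): product = 0.5562
After component 4 (R=0.871): product = 0.4844
R_sys = 0.4844

0.4844


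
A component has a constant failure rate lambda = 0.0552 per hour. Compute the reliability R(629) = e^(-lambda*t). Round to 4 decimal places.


lambda = 0.0552
t = 629
lambda * t = 34.7208
R(t) = e^(-34.7208)
R(t) = 0.0

0.0


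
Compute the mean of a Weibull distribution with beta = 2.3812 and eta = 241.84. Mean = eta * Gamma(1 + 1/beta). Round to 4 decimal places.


beta = 2.3812, eta = 241.84
1/beta = 0.42
1 + 1/beta = 1.42
Gamma(1.42) = 0.8864
Mean = 241.84 * 0.8864
Mean = 214.3567

214.3567


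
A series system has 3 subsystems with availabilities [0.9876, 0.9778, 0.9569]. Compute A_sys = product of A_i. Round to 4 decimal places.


Subsystems: [0.9876, 0.9778, 0.9569]
After subsystem 1 (A=0.9876): product = 0.9876
After subsystem 2 (A=0.9778): product = 0.9657
After subsystem 3 (A=0.9569): product = 0.9241
A_sys = 0.9241

0.9241
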